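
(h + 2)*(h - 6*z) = h^2 - 6*h*z + 2*h - 12*z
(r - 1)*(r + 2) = r^2 + r - 2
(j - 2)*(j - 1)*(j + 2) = j^3 - j^2 - 4*j + 4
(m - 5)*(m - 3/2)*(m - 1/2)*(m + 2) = m^4 - 5*m^3 - 13*m^2/4 + 71*m/4 - 15/2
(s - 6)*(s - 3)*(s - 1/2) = s^3 - 19*s^2/2 + 45*s/2 - 9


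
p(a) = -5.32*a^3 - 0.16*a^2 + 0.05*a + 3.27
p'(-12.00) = -2294.35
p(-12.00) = 9172.59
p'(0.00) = 0.05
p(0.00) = 3.27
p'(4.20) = -282.83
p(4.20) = -393.49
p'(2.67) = -114.58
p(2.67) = -99.00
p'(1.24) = -24.89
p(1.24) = -7.06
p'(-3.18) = -160.33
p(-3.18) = 172.57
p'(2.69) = -116.30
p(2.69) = -101.31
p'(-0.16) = -0.31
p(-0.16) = 3.28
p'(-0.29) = -1.20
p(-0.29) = 3.37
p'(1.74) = -48.83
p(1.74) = -25.15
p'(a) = -15.96*a^2 - 0.32*a + 0.05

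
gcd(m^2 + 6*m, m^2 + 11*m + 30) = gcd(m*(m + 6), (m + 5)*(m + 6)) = m + 6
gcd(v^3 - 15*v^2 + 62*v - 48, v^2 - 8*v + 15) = 1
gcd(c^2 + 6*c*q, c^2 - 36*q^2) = c + 6*q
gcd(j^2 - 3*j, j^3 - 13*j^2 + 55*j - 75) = j - 3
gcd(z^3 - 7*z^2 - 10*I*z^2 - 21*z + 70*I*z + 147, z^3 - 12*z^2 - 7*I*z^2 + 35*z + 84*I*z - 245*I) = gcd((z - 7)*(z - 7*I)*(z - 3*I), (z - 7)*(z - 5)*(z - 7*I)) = z^2 + z*(-7 - 7*I) + 49*I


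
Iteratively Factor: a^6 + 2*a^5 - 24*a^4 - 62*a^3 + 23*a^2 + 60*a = (a - 1)*(a^5 + 3*a^4 - 21*a^3 - 83*a^2 - 60*a) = (a - 5)*(a - 1)*(a^4 + 8*a^3 + 19*a^2 + 12*a) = a*(a - 5)*(a - 1)*(a^3 + 8*a^2 + 19*a + 12) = a*(a - 5)*(a - 1)*(a + 4)*(a^2 + 4*a + 3) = a*(a - 5)*(a - 1)*(a + 3)*(a + 4)*(a + 1)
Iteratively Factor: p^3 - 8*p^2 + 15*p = (p)*(p^2 - 8*p + 15) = p*(p - 3)*(p - 5)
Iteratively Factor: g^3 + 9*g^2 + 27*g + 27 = (g + 3)*(g^2 + 6*g + 9) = (g + 3)^2*(g + 3)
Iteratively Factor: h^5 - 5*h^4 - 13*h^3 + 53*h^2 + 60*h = (h - 5)*(h^4 - 13*h^2 - 12*h) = (h - 5)*(h + 3)*(h^3 - 3*h^2 - 4*h) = (h - 5)*(h + 1)*(h + 3)*(h^2 - 4*h) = h*(h - 5)*(h + 1)*(h + 3)*(h - 4)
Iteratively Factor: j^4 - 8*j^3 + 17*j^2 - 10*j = (j - 5)*(j^3 - 3*j^2 + 2*j) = (j - 5)*(j - 1)*(j^2 - 2*j) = j*(j - 5)*(j - 1)*(j - 2)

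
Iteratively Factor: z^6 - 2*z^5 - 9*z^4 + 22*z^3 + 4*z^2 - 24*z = (z + 1)*(z^5 - 3*z^4 - 6*z^3 + 28*z^2 - 24*z) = (z - 2)*(z + 1)*(z^4 - z^3 - 8*z^2 + 12*z) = (z - 2)*(z + 1)*(z + 3)*(z^3 - 4*z^2 + 4*z) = z*(z - 2)*(z + 1)*(z + 3)*(z^2 - 4*z + 4) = z*(z - 2)^2*(z + 1)*(z + 3)*(z - 2)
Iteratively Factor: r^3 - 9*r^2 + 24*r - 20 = (r - 2)*(r^2 - 7*r + 10) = (r - 2)^2*(r - 5)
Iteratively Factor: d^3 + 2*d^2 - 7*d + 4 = (d + 4)*(d^2 - 2*d + 1) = (d - 1)*(d + 4)*(d - 1)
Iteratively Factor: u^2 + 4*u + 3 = (u + 1)*(u + 3)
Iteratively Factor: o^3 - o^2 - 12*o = (o + 3)*(o^2 - 4*o) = o*(o + 3)*(o - 4)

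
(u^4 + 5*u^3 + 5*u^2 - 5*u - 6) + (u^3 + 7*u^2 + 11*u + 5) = u^4 + 6*u^3 + 12*u^2 + 6*u - 1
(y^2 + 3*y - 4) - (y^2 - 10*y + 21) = 13*y - 25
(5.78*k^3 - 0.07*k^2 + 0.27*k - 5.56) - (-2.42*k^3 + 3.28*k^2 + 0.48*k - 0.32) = 8.2*k^3 - 3.35*k^2 - 0.21*k - 5.24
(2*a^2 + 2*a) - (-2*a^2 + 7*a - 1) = 4*a^2 - 5*a + 1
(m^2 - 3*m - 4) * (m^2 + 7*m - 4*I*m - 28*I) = m^4 + 4*m^3 - 4*I*m^3 - 25*m^2 - 16*I*m^2 - 28*m + 100*I*m + 112*I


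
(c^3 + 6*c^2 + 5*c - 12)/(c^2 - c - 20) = (c^2 + 2*c - 3)/(c - 5)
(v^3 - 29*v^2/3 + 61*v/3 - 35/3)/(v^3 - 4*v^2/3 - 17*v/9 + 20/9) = 3*(v - 7)/(3*v + 4)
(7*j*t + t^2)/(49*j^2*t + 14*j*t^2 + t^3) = 1/(7*j + t)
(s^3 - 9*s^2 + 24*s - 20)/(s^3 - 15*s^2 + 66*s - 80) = (s - 2)/(s - 8)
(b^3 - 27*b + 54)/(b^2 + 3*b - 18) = b - 3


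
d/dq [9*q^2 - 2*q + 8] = 18*q - 2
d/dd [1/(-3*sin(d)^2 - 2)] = 12*sin(2*d)/(7 - 3*cos(2*d))^2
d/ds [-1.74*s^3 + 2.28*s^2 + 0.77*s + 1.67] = -5.22*s^2 + 4.56*s + 0.77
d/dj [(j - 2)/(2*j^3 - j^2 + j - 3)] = (2*j^3 - j^2 + j - (j - 2)*(6*j^2 - 2*j + 1) - 3)/(2*j^3 - j^2 + j - 3)^2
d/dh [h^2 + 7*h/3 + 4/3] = 2*h + 7/3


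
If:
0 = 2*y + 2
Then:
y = -1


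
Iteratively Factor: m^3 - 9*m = (m + 3)*(m^2 - 3*m) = (m - 3)*(m + 3)*(m)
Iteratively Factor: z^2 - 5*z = (z)*(z - 5)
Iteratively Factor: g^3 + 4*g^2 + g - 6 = (g + 3)*(g^2 + g - 2) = (g - 1)*(g + 3)*(g + 2)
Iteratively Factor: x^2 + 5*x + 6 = (x + 3)*(x + 2)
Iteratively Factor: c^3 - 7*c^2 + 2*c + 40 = (c + 2)*(c^2 - 9*c + 20) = (c - 4)*(c + 2)*(c - 5)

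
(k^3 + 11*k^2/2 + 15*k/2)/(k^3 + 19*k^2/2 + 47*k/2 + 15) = k*(k + 3)/(k^2 + 7*k + 6)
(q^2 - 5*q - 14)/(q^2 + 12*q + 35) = (q^2 - 5*q - 14)/(q^2 + 12*q + 35)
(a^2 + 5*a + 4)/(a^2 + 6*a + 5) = (a + 4)/(a + 5)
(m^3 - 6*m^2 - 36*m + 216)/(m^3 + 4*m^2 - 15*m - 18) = (m^2 - 12*m + 36)/(m^2 - 2*m - 3)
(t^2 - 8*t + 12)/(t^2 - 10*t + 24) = (t - 2)/(t - 4)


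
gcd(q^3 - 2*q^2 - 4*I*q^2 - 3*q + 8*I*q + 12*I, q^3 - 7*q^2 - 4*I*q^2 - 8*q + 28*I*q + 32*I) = q^2 + q*(1 - 4*I) - 4*I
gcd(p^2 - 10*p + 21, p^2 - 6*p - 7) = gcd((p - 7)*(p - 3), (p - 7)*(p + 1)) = p - 7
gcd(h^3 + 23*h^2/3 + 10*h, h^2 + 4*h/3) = h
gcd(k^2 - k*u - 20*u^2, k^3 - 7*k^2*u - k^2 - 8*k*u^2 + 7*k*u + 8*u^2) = 1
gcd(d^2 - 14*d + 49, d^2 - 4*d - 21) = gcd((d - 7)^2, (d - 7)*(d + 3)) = d - 7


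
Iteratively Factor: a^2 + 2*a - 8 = (a - 2)*(a + 4)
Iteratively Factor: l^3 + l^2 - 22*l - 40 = (l + 4)*(l^2 - 3*l - 10) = (l - 5)*(l + 4)*(l + 2)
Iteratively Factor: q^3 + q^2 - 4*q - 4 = (q + 1)*(q^2 - 4) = (q - 2)*(q + 1)*(q + 2)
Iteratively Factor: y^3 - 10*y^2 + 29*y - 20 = (y - 1)*(y^2 - 9*y + 20) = (y - 4)*(y - 1)*(y - 5)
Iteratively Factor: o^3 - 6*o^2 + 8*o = (o - 2)*(o^2 - 4*o) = o*(o - 2)*(o - 4)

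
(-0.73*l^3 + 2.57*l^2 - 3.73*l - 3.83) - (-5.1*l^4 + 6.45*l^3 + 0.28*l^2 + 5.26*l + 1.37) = 5.1*l^4 - 7.18*l^3 + 2.29*l^2 - 8.99*l - 5.2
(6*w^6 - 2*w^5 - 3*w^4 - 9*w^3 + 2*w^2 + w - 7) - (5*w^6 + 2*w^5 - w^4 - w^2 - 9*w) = w^6 - 4*w^5 - 2*w^4 - 9*w^3 + 3*w^2 + 10*w - 7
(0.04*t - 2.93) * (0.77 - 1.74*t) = -0.0696*t^2 + 5.129*t - 2.2561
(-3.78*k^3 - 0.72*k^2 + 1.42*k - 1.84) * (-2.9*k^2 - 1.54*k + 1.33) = 10.962*k^5 + 7.9092*k^4 - 8.0366*k^3 + 2.1916*k^2 + 4.7222*k - 2.4472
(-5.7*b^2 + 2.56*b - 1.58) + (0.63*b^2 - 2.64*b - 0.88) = -5.07*b^2 - 0.0800000000000001*b - 2.46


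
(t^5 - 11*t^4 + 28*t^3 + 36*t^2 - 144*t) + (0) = t^5 - 11*t^4 + 28*t^3 + 36*t^2 - 144*t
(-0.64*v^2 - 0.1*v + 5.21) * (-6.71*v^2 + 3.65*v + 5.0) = 4.2944*v^4 - 1.665*v^3 - 38.5241*v^2 + 18.5165*v + 26.05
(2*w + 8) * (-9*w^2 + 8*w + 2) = -18*w^3 - 56*w^2 + 68*w + 16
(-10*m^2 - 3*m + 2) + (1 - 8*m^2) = -18*m^2 - 3*m + 3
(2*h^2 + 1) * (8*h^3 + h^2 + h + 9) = 16*h^5 + 2*h^4 + 10*h^3 + 19*h^2 + h + 9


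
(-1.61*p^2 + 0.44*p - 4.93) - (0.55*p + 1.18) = -1.61*p^2 - 0.11*p - 6.11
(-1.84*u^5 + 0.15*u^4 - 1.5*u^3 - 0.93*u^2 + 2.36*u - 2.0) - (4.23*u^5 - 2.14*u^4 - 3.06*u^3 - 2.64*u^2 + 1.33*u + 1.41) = -6.07*u^5 + 2.29*u^4 + 1.56*u^3 + 1.71*u^2 + 1.03*u - 3.41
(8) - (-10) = 18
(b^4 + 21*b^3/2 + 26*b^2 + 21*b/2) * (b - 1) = b^5 + 19*b^4/2 + 31*b^3/2 - 31*b^2/2 - 21*b/2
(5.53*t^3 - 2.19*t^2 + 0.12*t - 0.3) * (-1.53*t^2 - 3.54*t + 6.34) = -8.4609*t^5 - 16.2255*t^4 + 42.6292*t^3 - 13.8504*t^2 + 1.8228*t - 1.902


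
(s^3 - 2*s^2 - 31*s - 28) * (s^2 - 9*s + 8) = s^5 - 11*s^4 - 5*s^3 + 235*s^2 + 4*s - 224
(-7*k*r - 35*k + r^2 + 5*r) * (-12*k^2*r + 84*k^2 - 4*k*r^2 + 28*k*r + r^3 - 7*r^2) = 84*k^3*r^2 - 168*k^3*r - 2940*k^3 + 16*k^2*r^3 - 32*k^2*r^2 - 560*k^2*r - 11*k*r^4 + 22*k*r^3 + 385*k*r^2 + r^5 - 2*r^4 - 35*r^3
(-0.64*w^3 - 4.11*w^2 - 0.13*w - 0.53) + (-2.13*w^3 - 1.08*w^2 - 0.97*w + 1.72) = -2.77*w^3 - 5.19*w^2 - 1.1*w + 1.19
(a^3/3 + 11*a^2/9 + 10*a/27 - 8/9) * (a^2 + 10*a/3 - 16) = a^5/3 + 7*a^4/3 - 8*a^3/9 - 1556*a^2/81 - 80*a/9 + 128/9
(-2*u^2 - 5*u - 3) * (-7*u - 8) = 14*u^3 + 51*u^2 + 61*u + 24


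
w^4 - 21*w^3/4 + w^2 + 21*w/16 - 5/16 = (w - 5)*(w - 1/2)*(w - 1/4)*(w + 1/2)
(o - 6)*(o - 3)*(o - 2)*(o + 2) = o^4 - 9*o^3 + 14*o^2 + 36*o - 72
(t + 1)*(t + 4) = t^2 + 5*t + 4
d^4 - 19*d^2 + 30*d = d*(d - 3)*(d - 2)*(d + 5)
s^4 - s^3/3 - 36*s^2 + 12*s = s*(s - 6)*(s - 1/3)*(s + 6)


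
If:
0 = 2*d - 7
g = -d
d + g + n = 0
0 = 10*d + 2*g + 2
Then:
No Solution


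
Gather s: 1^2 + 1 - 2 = 0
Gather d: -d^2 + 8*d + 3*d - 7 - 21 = -d^2 + 11*d - 28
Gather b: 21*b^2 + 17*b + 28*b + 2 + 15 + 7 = 21*b^2 + 45*b + 24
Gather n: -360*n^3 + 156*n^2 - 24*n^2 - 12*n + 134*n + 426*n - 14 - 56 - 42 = -360*n^3 + 132*n^2 + 548*n - 112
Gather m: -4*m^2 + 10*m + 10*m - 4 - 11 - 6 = -4*m^2 + 20*m - 21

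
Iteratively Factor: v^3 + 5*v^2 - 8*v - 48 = (v + 4)*(v^2 + v - 12) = (v + 4)^2*(v - 3)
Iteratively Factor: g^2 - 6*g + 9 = (g - 3)*(g - 3)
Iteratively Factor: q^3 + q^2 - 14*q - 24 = (q + 3)*(q^2 - 2*q - 8) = (q - 4)*(q + 3)*(q + 2)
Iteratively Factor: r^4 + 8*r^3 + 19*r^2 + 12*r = (r)*(r^3 + 8*r^2 + 19*r + 12) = r*(r + 4)*(r^2 + 4*r + 3) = r*(r + 3)*(r + 4)*(r + 1)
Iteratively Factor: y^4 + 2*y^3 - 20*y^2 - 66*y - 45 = (y + 3)*(y^3 - y^2 - 17*y - 15) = (y - 5)*(y + 3)*(y^2 + 4*y + 3) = (y - 5)*(y + 3)^2*(y + 1)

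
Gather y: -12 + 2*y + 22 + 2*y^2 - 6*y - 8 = 2*y^2 - 4*y + 2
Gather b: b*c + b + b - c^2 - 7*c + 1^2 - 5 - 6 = b*(c + 2) - c^2 - 7*c - 10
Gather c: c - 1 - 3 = c - 4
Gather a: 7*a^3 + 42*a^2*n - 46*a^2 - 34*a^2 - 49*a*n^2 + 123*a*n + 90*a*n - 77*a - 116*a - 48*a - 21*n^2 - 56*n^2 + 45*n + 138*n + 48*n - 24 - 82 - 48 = 7*a^3 + a^2*(42*n - 80) + a*(-49*n^2 + 213*n - 241) - 77*n^2 + 231*n - 154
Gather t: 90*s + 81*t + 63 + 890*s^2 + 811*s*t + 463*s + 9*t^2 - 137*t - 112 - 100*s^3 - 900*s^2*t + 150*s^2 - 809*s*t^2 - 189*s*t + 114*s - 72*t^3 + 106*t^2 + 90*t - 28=-100*s^3 + 1040*s^2 + 667*s - 72*t^3 + t^2*(115 - 809*s) + t*(-900*s^2 + 622*s + 34) - 77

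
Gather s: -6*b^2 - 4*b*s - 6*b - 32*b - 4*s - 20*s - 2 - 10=-6*b^2 - 38*b + s*(-4*b - 24) - 12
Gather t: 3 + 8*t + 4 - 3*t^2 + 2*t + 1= -3*t^2 + 10*t + 8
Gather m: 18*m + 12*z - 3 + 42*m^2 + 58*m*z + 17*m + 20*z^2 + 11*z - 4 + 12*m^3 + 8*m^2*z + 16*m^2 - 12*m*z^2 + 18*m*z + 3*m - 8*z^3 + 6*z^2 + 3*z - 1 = 12*m^3 + m^2*(8*z + 58) + m*(-12*z^2 + 76*z + 38) - 8*z^3 + 26*z^2 + 26*z - 8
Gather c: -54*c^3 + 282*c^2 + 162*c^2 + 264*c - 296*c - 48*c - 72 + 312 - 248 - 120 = -54*c^3 + 444*c^2 - 80*c - 128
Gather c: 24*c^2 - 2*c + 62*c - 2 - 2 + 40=24*c^2 + 60*c + 36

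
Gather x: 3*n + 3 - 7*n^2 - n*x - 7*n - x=-7*n^2 - 4*n + x*(-n - 1) + 3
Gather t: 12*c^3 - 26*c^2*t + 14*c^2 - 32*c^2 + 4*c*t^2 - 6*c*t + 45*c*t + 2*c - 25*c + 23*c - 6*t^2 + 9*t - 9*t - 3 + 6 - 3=12*c^3 - 18*c^2 + t^2*(4*c - 6) + t*(-26*c^2 + 39*c)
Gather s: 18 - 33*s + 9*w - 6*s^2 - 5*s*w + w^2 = -6*s^2 + s*(-5*w - 33) + w^2 + 9*w + 18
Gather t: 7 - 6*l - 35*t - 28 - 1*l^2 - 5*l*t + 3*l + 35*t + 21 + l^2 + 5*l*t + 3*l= 0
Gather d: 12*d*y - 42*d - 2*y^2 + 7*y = d*(12*y - 42) - 2*y^2 + 7*y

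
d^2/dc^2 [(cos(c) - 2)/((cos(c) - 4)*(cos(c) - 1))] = (-(1 - cos(2*c))^2/4 - 29*cos(c)/2 - 2*cos(2*c) + cos(3*c)/2 + 43)/((cos(c) - 4)^3*(cos(c) - 1)^2)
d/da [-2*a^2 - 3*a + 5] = -4*a - 3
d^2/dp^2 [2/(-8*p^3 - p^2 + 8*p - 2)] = 4*((24*p + 1)*(8*p^3 + p^2 - 8*p + 2) - 4*(12*p^2 + p - 4)^2)/(8*p^3 + p^2 - 8*p + 2)^3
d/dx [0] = 0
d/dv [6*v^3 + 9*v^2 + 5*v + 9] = 18*v^2 + 18*v + 5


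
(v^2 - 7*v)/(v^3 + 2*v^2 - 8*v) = (v - 7)/(v^2 + 2*v - 8)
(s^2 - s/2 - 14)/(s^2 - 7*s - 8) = (-s^2 + s/2 + 14)/(-s^2 + 7*s + 8)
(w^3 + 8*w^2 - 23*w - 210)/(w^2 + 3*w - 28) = (w^2 + w - 30)/(w - 4)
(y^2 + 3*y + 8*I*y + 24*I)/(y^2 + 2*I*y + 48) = (y + 3)/(y - 6*I)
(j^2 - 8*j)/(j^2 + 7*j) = (j - 8)/(j + 7)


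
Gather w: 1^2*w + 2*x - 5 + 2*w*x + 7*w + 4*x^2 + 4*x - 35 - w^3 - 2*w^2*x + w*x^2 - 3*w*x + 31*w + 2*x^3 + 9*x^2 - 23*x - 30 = -w^3 - 2*w^2*x + w*(x^2 - x + 39) + 2*x^3 + 13*x^2 - 17*x - 70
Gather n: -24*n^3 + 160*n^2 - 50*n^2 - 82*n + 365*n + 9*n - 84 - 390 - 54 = -24*n^3 + 110*n^2 + 292*n - 528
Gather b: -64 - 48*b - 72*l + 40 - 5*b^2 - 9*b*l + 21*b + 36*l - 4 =-5*b^2 + b*(-9*l - 27) - 36*l - 28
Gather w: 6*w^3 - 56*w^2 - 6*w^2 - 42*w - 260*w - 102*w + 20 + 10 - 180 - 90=6*w^3 - 62*w^2 - 404*w - 240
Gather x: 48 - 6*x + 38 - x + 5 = 91 - 7*x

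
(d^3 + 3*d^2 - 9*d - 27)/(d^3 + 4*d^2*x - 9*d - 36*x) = (d + 3)/(d + 4*x)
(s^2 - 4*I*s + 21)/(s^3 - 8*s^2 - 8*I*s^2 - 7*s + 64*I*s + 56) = (s + 3*I)/(s^2 - s*(8 + I) + 8*I)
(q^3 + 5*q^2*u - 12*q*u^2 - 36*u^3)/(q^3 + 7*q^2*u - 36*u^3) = (q^2 - q*u - 6*u^2)/(q^2 + q*u - 6*u^2)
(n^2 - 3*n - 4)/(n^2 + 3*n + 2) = (n - 4)/(n + 2)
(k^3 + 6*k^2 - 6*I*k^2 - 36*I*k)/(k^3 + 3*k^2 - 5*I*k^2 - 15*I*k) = (k^2 + 6*k*(1 - I) - 36*I)/(k^2 + k*(3 - 5*I) - 15*I)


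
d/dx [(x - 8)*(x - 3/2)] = 2*x - 19/2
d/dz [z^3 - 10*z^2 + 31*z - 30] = 3*z^2 - 20*z + 31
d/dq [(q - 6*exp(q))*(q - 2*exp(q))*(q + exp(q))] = -7*q^2*exp(q) + 3*q^2 + 8*q*exp(2*q) - 14*q*exp(q) + 36*exp(3*q) + 4*exp(2*q)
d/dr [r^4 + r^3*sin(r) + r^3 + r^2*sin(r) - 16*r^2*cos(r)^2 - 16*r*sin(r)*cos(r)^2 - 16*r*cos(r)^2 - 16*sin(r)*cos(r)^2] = r^3*cos(r) + 4*r^3 + 3*r^2*sin(r) + 16*r^2*sin(2*r) + r^2*cos(r) + 3*r^2 + 2*r*sin(r) - 4*r*cos(r) - 12*r*cos(3*r) - 16*sqrt(2)*r*cos(2*r + pi/4) - 16*r + 12*sin(r) - 4*sin(3*r) - 16*sqrt(2)*sin(r + pi/4) + 12*cos(r) - 8*cos(2*r) - 12*cos(3*r) - 8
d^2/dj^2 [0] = 0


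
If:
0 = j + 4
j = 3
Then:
No Solution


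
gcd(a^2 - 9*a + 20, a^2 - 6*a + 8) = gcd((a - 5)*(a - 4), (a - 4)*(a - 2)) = a - 4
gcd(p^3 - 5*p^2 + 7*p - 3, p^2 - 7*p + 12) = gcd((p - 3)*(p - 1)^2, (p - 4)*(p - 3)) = p - 3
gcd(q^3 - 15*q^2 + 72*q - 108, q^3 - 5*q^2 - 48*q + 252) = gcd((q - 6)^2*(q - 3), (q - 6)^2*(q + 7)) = q^2 - 12*q + 36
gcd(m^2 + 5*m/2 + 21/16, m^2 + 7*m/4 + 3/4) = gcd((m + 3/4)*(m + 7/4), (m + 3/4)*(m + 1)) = m + 3/4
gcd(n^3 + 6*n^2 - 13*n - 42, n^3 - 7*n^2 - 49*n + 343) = n + 7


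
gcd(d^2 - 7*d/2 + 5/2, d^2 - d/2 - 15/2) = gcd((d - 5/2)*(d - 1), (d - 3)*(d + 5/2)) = 1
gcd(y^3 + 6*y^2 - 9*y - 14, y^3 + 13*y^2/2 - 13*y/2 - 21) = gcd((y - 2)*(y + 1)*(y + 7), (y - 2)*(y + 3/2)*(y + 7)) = y^2 + 5*y - 14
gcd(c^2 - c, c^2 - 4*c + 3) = c - 1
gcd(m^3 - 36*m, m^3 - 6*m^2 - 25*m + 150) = m - 6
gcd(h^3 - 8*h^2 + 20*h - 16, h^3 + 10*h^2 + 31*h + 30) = 1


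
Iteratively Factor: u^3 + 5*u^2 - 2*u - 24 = (u + 4)*(u^2 + u - 6) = (u + 3)*(u + 4)*(u - 2)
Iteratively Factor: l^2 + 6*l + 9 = (l + 3)*(l + 3)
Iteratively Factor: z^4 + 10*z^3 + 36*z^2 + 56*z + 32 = (z + 2)*(z^3 + 8*z^2 + 20*z + 16) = (z + 2)^2*(z^2 + 6*z + 8) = (z + 2)^2*(z + 4)*(z + 2)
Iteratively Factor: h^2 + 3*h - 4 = (h + 4)*(h - 1)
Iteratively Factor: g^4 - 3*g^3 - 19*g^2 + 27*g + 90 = (g + 2)*(g^3 - 5*g^2 - 9*g + 45) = (g - 3)*(g + 2)*(g^2 - 2*g - 15) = (g - 5)*(g - 3)*(g + 2)*(g + 3)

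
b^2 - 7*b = b*(b - 7)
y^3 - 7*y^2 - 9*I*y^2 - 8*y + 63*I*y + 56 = (y - 7)*(y - 8*I)*(y - I)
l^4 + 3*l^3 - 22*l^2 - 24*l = l*(l - 4)*(l + 1)*(l + 6)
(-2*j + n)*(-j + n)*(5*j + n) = 10*j^3 - 13*j^2*n + 2*j*n^2 + n^3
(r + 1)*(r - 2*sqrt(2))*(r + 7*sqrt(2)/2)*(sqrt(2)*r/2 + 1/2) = sqrt(2)*r^4/2 + sqrt(2)*r^3/2 + 2*r^3 - 25*sqrt(2)*r^2/4 + 2*r^2 - 25*sqrt(2)*r/4 - 7*r - 7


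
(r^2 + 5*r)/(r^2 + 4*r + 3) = r*(r + 5)/(r^2 + 4*r + 3)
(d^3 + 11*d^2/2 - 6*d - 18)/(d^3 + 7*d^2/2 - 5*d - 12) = (d + 6)/(d + 4)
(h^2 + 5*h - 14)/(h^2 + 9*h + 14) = (h - 2)/(h + 2)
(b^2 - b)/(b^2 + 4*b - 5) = b/(b + 5)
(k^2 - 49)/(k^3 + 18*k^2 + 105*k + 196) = (k - 7)/(k^2 + 11*k + 28)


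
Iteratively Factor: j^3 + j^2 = (j)*(j^2 + j) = j^2*(j + 1)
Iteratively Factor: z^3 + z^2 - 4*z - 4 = (z + 1)*(z^2 - 4) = (z - 2)*(z + 1)*(z + 2)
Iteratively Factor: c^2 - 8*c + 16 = (c - 4)*(c - 4)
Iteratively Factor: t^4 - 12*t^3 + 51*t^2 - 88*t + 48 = (t - 3)*(t^3 - 9*t^2 + 24*t - 16) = (t - 4)*(t - 3)*(t^2 - 5*t + 4) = (t - 4)^2*(t - 3)*(t - 1)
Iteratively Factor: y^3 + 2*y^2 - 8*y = (y + 4)*(y^2 - 2*y) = y*(y + 4)*(y - 2)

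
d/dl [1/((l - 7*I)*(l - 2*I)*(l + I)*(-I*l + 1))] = (-4*I*l^2 - 25*l + 19*I)/(l^7 - 15*I*l^6 - 58*l^5 - 22*I*l^4 - 251*l^3 - 59*I*l^2 - 336*l - 196*I)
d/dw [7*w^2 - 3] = 14*w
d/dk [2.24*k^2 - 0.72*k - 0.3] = 4.48*k - 0.72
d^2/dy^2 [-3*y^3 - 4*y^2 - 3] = -18*y - 8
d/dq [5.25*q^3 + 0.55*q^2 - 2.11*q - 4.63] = 15.75*q^2 + 1.1*q - 2.11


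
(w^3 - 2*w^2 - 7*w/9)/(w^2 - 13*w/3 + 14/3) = w*(3*w + 1)/(3*(w - 2))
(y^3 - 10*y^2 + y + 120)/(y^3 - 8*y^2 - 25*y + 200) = (y + 3)/(y + 5)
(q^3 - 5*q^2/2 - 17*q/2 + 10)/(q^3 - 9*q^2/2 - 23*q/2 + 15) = (q - 4)/(q - 6)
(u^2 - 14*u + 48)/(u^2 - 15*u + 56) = (u - 6)/(u - 7)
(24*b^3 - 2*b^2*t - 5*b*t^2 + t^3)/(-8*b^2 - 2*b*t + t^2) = -3*b + t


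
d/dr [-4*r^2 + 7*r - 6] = 7 - 8*r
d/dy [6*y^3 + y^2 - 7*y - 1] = 18*y^2 + 2*y - 7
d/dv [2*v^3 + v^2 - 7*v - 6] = 6*v^2 + 2*v - 7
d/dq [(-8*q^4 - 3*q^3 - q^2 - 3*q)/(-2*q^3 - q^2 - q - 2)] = (16*q^6 + 16*q^5 + 25*q^4 + 58*q^3 + 16*q^2 + 4*q + 6)/(4*q^6 + 4*q^5 + 5*q^4 + 10*q^3 + 5*q^2 + 4*q + 4)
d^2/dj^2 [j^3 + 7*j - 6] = 6*j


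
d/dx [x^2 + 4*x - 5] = 2*x + 4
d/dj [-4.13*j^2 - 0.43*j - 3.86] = -8.26*j - 0.43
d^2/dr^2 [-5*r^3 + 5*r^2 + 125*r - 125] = 10 - 30*r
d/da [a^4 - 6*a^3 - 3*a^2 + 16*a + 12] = 4*a^3 - 18*a^2 - 6*a + 16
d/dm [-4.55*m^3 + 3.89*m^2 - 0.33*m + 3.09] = -13.65*m^2 + 7.78*m - 0.33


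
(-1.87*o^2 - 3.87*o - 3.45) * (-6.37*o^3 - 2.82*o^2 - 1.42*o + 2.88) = 11.9119*o^5 + 29.9253*o^4 + 35.5453*o^3 + 9.8388*o^2 - 6.2466*o - 9.936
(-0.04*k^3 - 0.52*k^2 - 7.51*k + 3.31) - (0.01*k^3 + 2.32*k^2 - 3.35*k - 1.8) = -0.05*k^3 - 2.84*k^2 - 4.16*k + 5.11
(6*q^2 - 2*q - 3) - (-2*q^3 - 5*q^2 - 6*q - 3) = 2*q^3 + 11*q^2 + 4*q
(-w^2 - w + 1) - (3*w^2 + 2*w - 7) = -4*w^2 - 3*w + 8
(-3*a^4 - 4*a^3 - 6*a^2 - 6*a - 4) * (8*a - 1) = -24*a^5 - 29*a^4 - 44*a^3 - 42*a^2 - 26*a + 4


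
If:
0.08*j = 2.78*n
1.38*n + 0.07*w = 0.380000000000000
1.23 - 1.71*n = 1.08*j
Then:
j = 1.09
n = 0.03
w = 4.81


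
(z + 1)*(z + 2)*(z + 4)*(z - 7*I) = z^4 + 7*z^3 - 7*I*z^3 + 14*z^2 - 49*I*z^2 + 8*z - 98*I*z - 56*I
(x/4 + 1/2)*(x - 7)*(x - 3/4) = x^3/4 - 23*x^2/16 - 41*x/16 + 21/8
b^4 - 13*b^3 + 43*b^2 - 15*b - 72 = (b - 8)*(b - 3)^2*(b + 1)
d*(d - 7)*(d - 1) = d^3 - 8*d^2 + 7*d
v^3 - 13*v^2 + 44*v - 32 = (v - 8)*(v - 4)*(v - 1)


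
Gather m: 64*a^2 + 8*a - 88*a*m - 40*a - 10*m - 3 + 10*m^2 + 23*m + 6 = 64*a^2 - 32*a + 10*m^2 + m*(13 - 88*a) + 3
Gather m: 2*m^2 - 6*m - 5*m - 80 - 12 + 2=2*m^2 - 11*m - 90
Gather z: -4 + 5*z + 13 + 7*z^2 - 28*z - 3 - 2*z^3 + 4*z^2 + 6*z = -2*z^3 + 11*z^2 - 17*z + 6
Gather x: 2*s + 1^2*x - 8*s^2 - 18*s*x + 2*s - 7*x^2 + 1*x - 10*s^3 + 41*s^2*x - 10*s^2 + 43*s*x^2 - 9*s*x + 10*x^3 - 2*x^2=-10*s^3 - 18*s^2 + 4*s + 10*x^3 + x^2*(43*s - 9) + x*(41*s^2 - 27*s + 2)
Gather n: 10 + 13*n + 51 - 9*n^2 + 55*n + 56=-9*n^2 + 68*n + 117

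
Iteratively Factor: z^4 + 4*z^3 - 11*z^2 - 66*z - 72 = (z - 4)*(z^3 + 8*z^2 + 21*z + 18) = (z - 4)*(z + 2)*(z^2 + 6*z + 9) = (z - 4)*(z + 2)*(z + 3)*(z + 3)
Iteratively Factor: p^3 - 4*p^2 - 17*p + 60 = (p - 3)*(p^2 - p - 20) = (p - 3)*(p + 4)*(p - 5)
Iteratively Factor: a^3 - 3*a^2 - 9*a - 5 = (a + 1)*(a^2 - 4*a - 5) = (a - 5)*(a + 1)*(a + 1)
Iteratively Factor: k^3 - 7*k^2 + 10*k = (k - 5)*(k^2 - 2*k) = (k - 5)*(k - 2)*(k)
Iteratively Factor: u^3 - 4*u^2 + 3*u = (u)*(u^2 - 4*u + 3) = u*(u - 1)*(u - 3)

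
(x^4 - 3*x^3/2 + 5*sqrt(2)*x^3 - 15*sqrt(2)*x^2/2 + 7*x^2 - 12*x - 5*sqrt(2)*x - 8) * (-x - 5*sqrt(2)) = -x^5 - 10*sqrt(2)*x^4 + 3*x^4/2 - 57*x^3 + 15*sqrt(2)*x^3 - 30*sqrt(2)*x^2 + 87*x^2 + 58*x + 60*sqrt(2)*x + 40*sqrt(2)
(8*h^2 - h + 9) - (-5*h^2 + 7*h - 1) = 13*h^2 - 8*h + 10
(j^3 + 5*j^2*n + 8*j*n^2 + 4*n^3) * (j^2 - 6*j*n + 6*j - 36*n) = j^5 - j^4*n + 6*j^4 - 22*j^3*n^2 - 6*j^3*n - 44*j^2*n^3 - 132*j^2*n^2 - 24*j*n^4 - 264*j*n^3 - 144*n^4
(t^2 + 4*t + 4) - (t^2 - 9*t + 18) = 13*t - 14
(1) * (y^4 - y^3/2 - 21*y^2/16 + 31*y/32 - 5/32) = y^4 - y^3/2 - 21*y^2/16 + 31*y/32 - 5/32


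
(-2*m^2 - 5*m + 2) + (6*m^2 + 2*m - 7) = 4*m^2 - 3*m - 5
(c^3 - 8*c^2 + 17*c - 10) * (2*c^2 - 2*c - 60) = 2*c^5 - 18*c^4 - 10*c^3 + 426*c^2 - 1000*c + 600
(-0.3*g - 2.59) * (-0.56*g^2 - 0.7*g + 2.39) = 0.168*g^3 + 1.6604*g^2 + 1.096*g - 6.1901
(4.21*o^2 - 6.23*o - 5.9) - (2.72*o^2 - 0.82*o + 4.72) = 1.49*o^2 - 5.41*o - 10.62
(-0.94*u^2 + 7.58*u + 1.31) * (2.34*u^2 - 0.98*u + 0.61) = -2.1996*u^4 + 18.6584*u^3 - 4.9364*u^2 + 3.34*u + 0.7991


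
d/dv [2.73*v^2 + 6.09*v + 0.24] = 5.46*v + 6.09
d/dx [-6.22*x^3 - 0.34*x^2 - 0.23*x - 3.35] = -18.66*x^2 - 0.68*x - 0.23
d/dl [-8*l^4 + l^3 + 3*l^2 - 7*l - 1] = -32*l^3 + 3*l^2 + 6*l - 7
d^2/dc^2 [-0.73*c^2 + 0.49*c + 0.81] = -1.46000000000000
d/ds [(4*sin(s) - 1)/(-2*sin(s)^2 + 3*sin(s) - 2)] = (8*sin(s)^2 - 4*sin(s) - 5)*cos(s)/(-3*sin(s) - cos(2*s) + 3)^2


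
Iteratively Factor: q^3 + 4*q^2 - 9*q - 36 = (q + 4)*(q^2 - 9) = (q + 3)*(q + 4)*(q - 3)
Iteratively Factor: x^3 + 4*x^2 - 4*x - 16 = (x + 4)*(x^2 - 4) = (x - 2)*(x + 4)*(x + 2)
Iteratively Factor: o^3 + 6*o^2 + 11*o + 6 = (o + 1)*(o^2 + 5*o + 6) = (o + 1)*(o + 2)*(o + 3)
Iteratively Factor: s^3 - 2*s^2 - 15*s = (s - 5)*(s^2 + 3*s) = (s - 5)*(s + 3)*(s)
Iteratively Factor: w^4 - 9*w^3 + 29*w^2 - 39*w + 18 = (w - 1)*(w^3 - 8*w^2 + 21*w - 18) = (w - 2)*(w - 1)*(w^2 - 6*w + 9) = (w - 3)*(w - 2)*(w - 1)*(w - 3)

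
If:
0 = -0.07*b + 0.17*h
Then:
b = 2.42857142857143*h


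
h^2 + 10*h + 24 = (h + 4)*(h + 6)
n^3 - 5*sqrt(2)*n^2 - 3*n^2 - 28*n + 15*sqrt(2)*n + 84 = (n - 3)*(n - 7*sqrt(2))*(n + 2*sqrt(2))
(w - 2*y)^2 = w^2 - 4*w*y + 4*y^2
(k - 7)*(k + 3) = k^2 - 4*k - 21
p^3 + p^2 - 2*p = p*(p - 1)*(p + 2)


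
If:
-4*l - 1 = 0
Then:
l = -1/4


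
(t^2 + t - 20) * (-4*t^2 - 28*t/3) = -4*t^4 - 40*t^3/3 + 212*t^2/3 + 560*t/3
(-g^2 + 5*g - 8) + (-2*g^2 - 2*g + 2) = -3*g^2 + 3*g - 6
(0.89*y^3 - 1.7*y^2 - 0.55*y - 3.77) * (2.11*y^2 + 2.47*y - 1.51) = 1.8779*y^5 - 1.3887*y^4 - 6.7034*y^3 - 6.7462*y^2 - 8.4814*y + 5.6927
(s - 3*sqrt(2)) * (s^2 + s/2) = s^3 - 3*sqrt(2)*s^2 + s^2/2 - 3*sqrt(2)*s/2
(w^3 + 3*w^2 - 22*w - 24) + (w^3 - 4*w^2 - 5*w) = 2*w^3 - w^2 - 27*w - 24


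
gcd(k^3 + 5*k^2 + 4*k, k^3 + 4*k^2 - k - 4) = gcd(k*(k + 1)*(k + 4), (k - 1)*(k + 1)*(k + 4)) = k^2 + 5*k + 4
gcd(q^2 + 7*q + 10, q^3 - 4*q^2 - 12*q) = q + 2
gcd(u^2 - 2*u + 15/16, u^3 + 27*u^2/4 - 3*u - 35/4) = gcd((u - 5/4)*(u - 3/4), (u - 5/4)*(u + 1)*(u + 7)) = u - 5/4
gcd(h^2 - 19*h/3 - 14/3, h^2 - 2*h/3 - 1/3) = 1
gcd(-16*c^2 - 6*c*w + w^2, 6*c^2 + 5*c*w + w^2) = 2*c + w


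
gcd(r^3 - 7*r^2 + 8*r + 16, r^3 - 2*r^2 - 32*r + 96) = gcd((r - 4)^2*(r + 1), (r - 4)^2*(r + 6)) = r^2 - 8*r + 16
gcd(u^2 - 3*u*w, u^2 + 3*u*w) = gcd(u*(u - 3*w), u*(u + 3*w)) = u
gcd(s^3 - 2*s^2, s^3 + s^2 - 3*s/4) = s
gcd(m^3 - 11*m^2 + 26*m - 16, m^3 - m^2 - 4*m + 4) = m^2 - 3*m + 2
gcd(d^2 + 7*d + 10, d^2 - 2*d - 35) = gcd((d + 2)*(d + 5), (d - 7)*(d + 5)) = d + 5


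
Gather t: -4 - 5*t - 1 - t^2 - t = -t^2 - 6*t - 5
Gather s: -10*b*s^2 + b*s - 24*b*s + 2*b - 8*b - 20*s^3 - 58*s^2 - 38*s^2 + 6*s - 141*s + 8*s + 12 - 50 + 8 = -6*b - 20*s^3 + s^2*(-10*b - 96) + s*(-23*b - 127) - 30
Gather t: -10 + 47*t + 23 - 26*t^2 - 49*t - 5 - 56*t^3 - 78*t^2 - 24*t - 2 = -56*t^3 - 104*t^2 - 26*t + 6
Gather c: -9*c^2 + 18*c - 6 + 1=-9*c^2 + 18*c - 5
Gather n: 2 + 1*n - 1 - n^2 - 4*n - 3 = -n^2 - 3*n - 2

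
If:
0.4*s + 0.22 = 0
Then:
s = -0.55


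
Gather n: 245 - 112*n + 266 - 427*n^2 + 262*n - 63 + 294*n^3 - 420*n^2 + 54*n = 294*n^3 - 847*n^2 + 204*n + 448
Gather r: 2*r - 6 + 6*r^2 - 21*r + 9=6*r^2 - 19*r + 3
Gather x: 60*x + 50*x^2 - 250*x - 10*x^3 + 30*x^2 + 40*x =-10*x^3 + 80*x^2 - 150*x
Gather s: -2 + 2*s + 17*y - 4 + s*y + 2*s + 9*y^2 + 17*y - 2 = s*(y + 4) + 9*y^2 + 34*y - 8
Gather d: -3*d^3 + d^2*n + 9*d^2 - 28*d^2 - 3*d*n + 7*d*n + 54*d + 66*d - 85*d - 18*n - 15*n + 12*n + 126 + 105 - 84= -3*d^3 + d^2*(n - 19) + d*(4*n + 35) - 21*n + 147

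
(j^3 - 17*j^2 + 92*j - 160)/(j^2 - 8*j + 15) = (j^2 - 12*j + 32)/(j - 3)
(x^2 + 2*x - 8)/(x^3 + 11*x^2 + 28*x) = (x - 2)/(x*(x + 7))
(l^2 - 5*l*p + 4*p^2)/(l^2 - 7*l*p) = (l^2 - 5*l*p + 4*p^2)/(l*(l - 7*p))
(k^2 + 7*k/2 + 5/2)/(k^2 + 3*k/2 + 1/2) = (2*k + 5)/(2*k + 1)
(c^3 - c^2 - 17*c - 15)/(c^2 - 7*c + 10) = (c^2 + 4*c + 3)/(c - 2)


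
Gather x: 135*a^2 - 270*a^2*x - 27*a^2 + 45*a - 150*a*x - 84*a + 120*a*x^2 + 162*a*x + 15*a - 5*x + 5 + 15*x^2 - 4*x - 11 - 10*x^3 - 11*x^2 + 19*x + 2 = 108*a^2 - 24*a - 10*x^3 + x^2*(120*a + 4) + x*(-270*a^2 + 12*a + 10) - 4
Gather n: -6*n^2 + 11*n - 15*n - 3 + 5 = -6*n^2 - 4*n + 2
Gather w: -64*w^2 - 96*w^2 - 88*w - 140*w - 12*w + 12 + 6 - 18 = -160*w^2 - 240*w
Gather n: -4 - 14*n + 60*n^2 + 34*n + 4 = 60*n^2 + 20*n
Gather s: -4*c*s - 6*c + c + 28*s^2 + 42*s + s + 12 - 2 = -5*c + 28*s^2 + s*(43 - 4*c) + 10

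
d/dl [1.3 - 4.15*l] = -4.15000000000000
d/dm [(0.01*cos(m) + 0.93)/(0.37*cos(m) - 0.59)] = 0.35*sin(m)/(0.37*cos(m) - 0.59)^2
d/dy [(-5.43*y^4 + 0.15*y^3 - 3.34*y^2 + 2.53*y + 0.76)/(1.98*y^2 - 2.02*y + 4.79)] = (-21.5028*y^5 + 33.2028*y^4 - 104.6448*y^3 + 3.8929*y^2 - 35.0068*y + 13.6539)/(3.9204*y^4 - 7.9992*y^3 + 23.0488*y^2 - 19.3516*y + 22.9441)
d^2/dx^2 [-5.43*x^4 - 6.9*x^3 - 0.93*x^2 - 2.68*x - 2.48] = -65.16*x^2 - 41.4*x - 1.86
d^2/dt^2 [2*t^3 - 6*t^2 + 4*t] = 12*t - 12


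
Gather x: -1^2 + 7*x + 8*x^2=8*x^2 + 7*x - 1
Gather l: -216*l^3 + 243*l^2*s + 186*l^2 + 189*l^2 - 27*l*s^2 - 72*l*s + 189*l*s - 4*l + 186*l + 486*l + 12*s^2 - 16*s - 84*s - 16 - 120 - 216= -216*l^3 + l^2*(243*s + 375) + l*(-27*s^2 + 117*s + 668) + 12*s^2 - 100*s - 352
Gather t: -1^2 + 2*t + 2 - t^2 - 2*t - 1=-t^2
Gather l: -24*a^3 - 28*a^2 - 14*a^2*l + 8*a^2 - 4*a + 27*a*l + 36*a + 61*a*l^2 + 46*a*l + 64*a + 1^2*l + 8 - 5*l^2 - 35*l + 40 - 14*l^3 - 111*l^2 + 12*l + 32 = -24*a^3 - 20*a^2 + 96*a - 14*l^3 + l^2*(61*a - 116) + l*(-14*a^2 + 73*a - 22) + 80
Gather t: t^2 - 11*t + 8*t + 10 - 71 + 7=t^2 - 3*t - 54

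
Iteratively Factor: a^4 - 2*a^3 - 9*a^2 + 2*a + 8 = (a + 2)*(a^3 - 4*a^2 - a + 4) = (a + 1)*(a + 2)*(a^2 - 5*a + 4) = (a - 1)*(a + 1)*(a + 2)*(a - 4)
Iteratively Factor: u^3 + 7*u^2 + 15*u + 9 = (u + 3)*(u^2 + 4*u + 3) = (u + 3)^2*(u + 1)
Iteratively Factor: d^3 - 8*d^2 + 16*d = (d - 4)*(d^2 - 4*d) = d*(d - 4)*(d - 4)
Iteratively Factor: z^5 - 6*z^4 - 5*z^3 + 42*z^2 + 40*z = (z)*(z^4 - 6*z^3 - 5*z^2 + 42*z + 40) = z*(z + 1)*(z^3 - 7*z^2 + 2*z + 40) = z*(z - 4)*(z + 1)*(z^2 - 3*z - 10) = z*(z - 4)*(z + 1)*(z + 2)*(z - 5)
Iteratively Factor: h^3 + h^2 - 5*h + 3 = (h - 1)*(h^2 + 2*h - 3) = (h - 1)^2*(h + 3)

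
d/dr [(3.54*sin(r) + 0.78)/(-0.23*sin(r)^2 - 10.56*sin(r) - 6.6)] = (0.8142*sin(r)^2 + 0.358800000000002*sin(r) - 15.1272)*cos(r)/(0.0529*sin(r)^4 + 4.8576*sin(r)^3 + 114.5496*sin(r)^2 + 139.392*sin(r) + 43.56)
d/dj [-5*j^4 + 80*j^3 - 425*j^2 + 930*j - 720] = -20*j^3 + 240*j^2 - 850*j + 930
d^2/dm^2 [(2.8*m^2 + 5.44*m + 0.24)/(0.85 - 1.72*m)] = -21.372592/(5.088448*m^3 - 7.54392*m^2 + 3.7281*m - 0.614125)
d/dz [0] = 0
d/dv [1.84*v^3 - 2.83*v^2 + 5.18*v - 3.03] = 5.52*v^2 - 5.66*v + 5.18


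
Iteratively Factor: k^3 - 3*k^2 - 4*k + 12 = (k - 3)*(k^2 - 4) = (k - 3)*(k - 2)*(k + 2)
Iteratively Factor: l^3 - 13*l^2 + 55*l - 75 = (l - 5)*(l^2 - 8*l + 15) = (l - 5)^2*(l - 3)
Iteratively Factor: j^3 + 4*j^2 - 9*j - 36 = (j + 4)*(j^2 - 9) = (j - 3)*(j + 4)*(j + 3)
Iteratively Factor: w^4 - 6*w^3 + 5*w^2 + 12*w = (w - 4)*(w^3 - 2*w^2 - 3*w) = (w - 4)*(w - 3)*(w^2 + w) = (w - 4)*(w - 3)*(w + 1)*(w)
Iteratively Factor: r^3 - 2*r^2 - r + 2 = (r - 2)*(r^2 - 1) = (r - 2)*(r - 1)*(r + 1)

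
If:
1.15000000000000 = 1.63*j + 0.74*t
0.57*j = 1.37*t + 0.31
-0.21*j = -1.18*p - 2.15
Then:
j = 0.68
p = -1.70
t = 0.06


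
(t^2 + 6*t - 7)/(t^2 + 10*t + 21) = (t - 1)/(t + 3)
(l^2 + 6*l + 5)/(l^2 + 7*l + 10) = (l + 1)/(l + 2)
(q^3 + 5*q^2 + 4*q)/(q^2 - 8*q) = (q^2 + 5*q + 4)/(q - 8)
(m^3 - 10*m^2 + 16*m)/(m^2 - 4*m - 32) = m*(m - 2)/(m + 4)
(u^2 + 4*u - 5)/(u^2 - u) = (u + 5)/u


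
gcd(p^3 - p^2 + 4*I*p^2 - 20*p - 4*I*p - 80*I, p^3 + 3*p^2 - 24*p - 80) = p^2 - p - 20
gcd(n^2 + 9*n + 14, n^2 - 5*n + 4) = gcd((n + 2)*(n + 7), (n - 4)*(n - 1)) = 1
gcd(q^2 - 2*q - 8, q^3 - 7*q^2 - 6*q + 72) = q - 4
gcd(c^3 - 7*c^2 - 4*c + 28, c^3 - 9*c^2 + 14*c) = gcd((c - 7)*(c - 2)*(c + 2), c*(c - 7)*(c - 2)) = c^2 - 9*c + 14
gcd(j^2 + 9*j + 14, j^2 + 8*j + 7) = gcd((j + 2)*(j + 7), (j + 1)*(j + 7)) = j + 7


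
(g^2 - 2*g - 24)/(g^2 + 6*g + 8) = (g - 6)/(g + 2)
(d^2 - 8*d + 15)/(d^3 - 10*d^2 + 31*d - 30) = 1/(d - 2)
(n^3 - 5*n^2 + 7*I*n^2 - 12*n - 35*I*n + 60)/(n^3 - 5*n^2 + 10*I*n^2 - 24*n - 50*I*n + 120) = (n + 3*I)/(n + 6*I)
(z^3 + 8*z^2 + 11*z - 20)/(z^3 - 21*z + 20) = (z + 4)/(z - 4)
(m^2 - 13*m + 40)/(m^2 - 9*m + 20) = (m - 8)/(m - 4)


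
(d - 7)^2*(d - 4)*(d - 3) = d^4 - 21*d^3 + 159*d^2 - 511*d + 588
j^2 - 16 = (j - 4)*(j + 4)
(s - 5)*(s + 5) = s^2 - 25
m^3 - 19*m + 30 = (m - 3)*(m - 2)*(m + 5)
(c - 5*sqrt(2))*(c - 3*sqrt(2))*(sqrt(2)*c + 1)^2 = 2*c^4 - 14*sqrt(2)*c^3 + 29*c^2 + 52*sqrt(2)*c + 30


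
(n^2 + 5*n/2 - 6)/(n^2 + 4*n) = (n - 3/2)/n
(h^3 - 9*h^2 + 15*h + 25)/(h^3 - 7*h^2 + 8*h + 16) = (h^2 - 10*h + 25)/(h^2 - 8*h + 16)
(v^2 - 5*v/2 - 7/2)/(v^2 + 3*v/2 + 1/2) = (2*v - 7)/(2*v + 1)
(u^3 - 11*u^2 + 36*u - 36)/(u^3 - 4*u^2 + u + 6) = (u - 6)/(u + 1)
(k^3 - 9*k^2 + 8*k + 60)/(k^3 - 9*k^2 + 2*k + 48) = (k^2 - 11*k + 30)/(k^2 - 11*k + 24)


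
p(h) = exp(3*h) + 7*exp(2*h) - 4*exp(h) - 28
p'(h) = 3*exp(3*h) + 14*exp(2*h) - 4*exp(h)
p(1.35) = 118.13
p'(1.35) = 365.08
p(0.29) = -18.46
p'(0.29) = 26.82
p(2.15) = 1086.26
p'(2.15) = 2895.56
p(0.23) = -19.95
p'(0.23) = 23.12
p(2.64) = 4042.31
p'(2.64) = 10948.44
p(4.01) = 188751.07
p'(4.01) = 545490.13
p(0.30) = -18.19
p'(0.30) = 27.49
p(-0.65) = -28.04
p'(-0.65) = 2.15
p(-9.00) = -28.00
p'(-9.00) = 0.00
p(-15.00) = -28.00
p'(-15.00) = 0.00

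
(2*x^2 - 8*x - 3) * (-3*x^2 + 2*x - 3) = -6*x^4 + 28*x^3 - 13*x^2 + 18*x + 9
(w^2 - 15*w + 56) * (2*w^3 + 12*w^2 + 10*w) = 2*w^5 - 18*w^4 - 58*w^3 + 522*w^2 + 560*w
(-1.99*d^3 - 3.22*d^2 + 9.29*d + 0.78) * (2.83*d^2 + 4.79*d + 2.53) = -5.6317*d^5 - 18.6447*d^4 + 5.83219999999999*d^3 + 38.5599*d^2 + 27.2399*d + 1.9734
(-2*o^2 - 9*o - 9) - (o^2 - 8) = -3*o^2 - 9*o - 1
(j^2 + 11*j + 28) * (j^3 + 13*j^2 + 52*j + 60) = j^5 + 24*j^4 + 223*j^3 + 996*j^2 + 2116*j + 1680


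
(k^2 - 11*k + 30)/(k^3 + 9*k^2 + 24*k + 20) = (k^2 - 11*k + 30)/(k^3 + 9*k^2 + 24*k + 20)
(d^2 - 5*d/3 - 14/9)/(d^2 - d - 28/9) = (3*d + 2)/(3*d + 4)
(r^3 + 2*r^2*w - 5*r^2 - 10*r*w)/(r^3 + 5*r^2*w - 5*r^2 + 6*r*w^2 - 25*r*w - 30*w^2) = r/(r + 3*w)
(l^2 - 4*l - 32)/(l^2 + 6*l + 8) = (l - 8)/(l + 2)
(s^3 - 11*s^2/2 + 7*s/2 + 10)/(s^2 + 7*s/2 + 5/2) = (2*s^2 - 13*s + 20)/(2*s + 5)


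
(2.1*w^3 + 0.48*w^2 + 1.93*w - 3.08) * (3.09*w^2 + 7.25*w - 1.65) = 6.489*w^5 + 16.7082*w^4 + 5.9787*w^3 + 3.6833*w^2 - 25.5145*w + 5.082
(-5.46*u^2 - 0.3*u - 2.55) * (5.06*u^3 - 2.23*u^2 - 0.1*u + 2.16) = -27.6276*u^5 + 10.6578*u^4 - 11.688*u^3 - 6.0771*u^2 - 0.393*u - 5.508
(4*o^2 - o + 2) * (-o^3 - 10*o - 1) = -4*o^5 + o^4 - 42*o^3 + 6*o^2 - 19*o - 2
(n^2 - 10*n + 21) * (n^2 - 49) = n^4 - 10*n^3 - 28*n^2 + 490*n - 1029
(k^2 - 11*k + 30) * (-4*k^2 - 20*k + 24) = -4*k^4 + 24*k^3 + 124*k^2 - 864*k + 720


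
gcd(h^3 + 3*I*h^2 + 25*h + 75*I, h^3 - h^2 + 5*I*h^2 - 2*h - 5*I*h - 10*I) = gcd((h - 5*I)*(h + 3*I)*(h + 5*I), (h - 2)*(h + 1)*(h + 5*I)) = h + 5*I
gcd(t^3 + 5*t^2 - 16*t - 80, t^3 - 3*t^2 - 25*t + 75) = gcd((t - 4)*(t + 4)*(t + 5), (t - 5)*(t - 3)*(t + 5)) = t + 5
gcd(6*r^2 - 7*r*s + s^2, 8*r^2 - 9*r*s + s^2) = r - s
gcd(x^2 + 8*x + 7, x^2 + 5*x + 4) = x + 1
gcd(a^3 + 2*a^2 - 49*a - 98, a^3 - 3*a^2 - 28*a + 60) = 1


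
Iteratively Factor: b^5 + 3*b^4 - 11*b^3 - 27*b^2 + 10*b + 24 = (b + 1)*(b^4 + 2*b^3 - 13*b^2 - 14*b + 24) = (b - 3)*(b + 1)*(b^3 + 5*b^2 + 2*b - 8) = (b - 3)*(b - 1)*(b + 1)*(b^2 + 6*b + 8) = (b - 3)*(b - 1)*(b + 1)*(b + 4)*(b + 2)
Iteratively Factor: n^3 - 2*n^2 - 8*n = (n - 4)*(n^2 + 2*n) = (n - 4)*(n + 2)*(n)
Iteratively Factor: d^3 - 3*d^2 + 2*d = (d - 1)*(d^2 - 2*d) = (d - 2)*(d - 1)*(d)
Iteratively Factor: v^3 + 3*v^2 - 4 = (v + 2)*(v^2 + v - 2) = (v + 2)^2*(v - 1)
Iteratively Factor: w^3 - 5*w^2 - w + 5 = (w - 5)*(w^2 - 1) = (w - 5)*(w - 1)*(w + 1)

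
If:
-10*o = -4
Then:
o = 2/5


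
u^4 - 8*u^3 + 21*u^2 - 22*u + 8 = (u - 4)*(u - 2)*(u - 1)^2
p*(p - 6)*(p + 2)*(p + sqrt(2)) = p^4 - 4*p^3 + sqrt(2)*p^3 - 12*p^2 - 4*sqrt(2)*p^2 - 12*sqrt(2)*p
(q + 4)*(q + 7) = q^2 + 11*q + 28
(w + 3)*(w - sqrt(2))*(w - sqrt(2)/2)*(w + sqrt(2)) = w^4 - sqrt(2)*w^3/2 + 3*w^3 - 3*sqrt(2)*w^2/2 - 2*w^2 - 6*w + sqrt(2)*w + 3*sqrt(2)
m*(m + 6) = m^2 + 6*m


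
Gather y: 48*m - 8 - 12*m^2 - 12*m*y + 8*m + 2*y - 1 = -12*m^2 + 56*m + y*(2 - 12*m) - 9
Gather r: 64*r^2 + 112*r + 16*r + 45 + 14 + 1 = 64*r^2 + 128*r + 60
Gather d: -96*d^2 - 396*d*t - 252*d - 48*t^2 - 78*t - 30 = -96*d^2 + d*(-396*t - 252) - 48*t^2 - 78*t - 30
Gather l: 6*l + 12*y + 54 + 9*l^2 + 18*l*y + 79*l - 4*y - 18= 9*l^2 + l*(18*y + 85) + 8*y + 36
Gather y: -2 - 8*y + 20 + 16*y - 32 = 8*y - 14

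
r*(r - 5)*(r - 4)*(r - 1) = r^4 - 10*r^3 + 29*r^2 - 20*r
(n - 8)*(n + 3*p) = n^2 + 3*n*p - 8*n - 24*p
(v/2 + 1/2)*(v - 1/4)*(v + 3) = v^3/2 + 15*v^2/8 + v - 3/8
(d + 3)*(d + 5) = d^2 + 8*d + 15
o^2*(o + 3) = o^3 + 3*o^2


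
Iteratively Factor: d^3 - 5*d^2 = (d)*(d^2 - 5*d) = d*(d - 5)*(d)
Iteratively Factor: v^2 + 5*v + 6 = (v + 2)*(v + 3)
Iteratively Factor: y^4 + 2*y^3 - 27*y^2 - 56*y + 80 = (y - 1)*(y^3 + 3*y^2 - 24*y - 80) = (y - 1)*(y + 4)*(y^2 - y - 20) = (y - 5)*(y - 1)*(y + 4)*(y + 4)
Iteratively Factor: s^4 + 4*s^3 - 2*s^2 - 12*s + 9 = (s + 3)*(s^3 + s^2 - 5*s + 3) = (s + 3)^2*(s^2 - 2*s + 1) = (s - 1)*(s + 3)^2*(s - 1)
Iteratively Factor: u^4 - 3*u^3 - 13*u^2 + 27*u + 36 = (u + 3)*(u^3 - 6*u^2 + 5*u + 12) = (u - 4)*(u + 3)*(u^2 - 2*u - 3) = (u - 4)*(u - 3)*(u + 3)*(u + 1)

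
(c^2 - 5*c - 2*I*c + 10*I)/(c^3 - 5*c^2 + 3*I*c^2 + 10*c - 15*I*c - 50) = 1/(c + 5*I)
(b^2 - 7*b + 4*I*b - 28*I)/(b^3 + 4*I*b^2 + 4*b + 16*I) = (b - 7)/(b^2 + 4)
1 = 1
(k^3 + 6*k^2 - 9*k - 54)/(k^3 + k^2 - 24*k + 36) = (k + 3)/(k - 2)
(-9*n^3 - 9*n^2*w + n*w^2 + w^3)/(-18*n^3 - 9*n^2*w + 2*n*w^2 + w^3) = (n + w)/(2*n + w)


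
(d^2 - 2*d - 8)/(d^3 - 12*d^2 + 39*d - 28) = (d + 2)/(d^2 - 8*d + 7)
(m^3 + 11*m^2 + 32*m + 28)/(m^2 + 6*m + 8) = (m^2 + 9*m + 14)/(m + 4)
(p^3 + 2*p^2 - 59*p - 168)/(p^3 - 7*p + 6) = (p^2 - p - 56)/(p^2 - 3*p + 2)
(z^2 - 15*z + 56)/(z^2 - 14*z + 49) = (z - 8)/(z - 7)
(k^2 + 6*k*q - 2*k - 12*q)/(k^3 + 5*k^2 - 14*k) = (k + 6*q)/(k*(k + 7))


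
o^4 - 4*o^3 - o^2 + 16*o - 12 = (o - 3)*(o - 2)*(o - 1)*(o + 2)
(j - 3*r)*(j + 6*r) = j^2 + 3*j*r - 18*r^2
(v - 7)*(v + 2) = v^2 - 5*v - 14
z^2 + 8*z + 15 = (z + 3)*(z + 5)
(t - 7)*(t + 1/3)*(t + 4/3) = t^3 - 16*t^2/3 - 101*t/9 - 28/9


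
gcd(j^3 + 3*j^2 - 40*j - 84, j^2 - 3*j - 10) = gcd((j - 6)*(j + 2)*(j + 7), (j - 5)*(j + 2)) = j + 2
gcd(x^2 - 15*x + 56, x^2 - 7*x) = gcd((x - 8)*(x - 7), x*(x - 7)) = x - 7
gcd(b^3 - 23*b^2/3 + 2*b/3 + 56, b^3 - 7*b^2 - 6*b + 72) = b^2 - 10*b + 24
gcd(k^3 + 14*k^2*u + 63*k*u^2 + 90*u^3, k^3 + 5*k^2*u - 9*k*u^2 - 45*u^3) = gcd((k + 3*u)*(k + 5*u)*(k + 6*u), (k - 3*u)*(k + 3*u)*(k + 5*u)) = k^2 + 8*k*u + 15*u^2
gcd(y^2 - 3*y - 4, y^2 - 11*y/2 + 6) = y - 4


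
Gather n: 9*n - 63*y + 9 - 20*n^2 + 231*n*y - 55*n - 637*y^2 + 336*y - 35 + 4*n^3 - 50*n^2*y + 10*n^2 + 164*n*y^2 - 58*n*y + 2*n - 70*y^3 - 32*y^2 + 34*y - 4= 4*n^3 + n^2*(-50*y - 10) + n*(164*y^2 + 173*y - 44) - 70*y^3 - 669*y^2 + 307*y - 30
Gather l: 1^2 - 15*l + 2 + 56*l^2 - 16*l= 56*l^2 - 31*l + 3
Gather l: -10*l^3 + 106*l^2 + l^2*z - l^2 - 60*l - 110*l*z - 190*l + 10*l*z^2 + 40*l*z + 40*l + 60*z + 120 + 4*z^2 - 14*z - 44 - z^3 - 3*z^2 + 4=-10*l^3 + l^2*(z + 105) + l*(10*z^2 - 70*z - 210) - z^3 + z^2 + 46*z + 80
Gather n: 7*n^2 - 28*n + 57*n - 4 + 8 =7*n^2 + 29*n + 4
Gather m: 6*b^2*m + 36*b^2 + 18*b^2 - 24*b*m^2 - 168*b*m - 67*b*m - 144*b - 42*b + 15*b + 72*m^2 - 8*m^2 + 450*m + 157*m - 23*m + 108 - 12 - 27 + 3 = 54*b^2 - 171*b + m^2*(64 - 24*b) + m*(6*b^2 - 235*b + 584) + 72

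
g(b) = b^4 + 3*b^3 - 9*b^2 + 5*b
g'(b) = 4*b^3 + 9*b^2 - 18*b + 5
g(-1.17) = -21.10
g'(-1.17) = 31.97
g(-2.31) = -68.08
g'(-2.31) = 45.30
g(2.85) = 76.57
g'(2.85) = 119.40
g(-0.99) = -15.72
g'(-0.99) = 27.76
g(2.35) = 31.48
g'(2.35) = 64.31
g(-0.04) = -0.21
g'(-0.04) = 5.73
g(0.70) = 0.36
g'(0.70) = -1.82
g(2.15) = 20.33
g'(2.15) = 47.66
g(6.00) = 1650.00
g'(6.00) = 1085.00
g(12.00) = 24684.00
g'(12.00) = 7997.00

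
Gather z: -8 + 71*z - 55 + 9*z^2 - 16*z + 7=9*z^2 + 55*z - 56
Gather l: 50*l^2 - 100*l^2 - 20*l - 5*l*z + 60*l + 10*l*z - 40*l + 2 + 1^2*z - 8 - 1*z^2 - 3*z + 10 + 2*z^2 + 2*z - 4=-50*l^2 + 5*l*z + z^2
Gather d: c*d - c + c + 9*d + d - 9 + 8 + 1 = d*(c + 10)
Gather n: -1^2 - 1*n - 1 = -n - 2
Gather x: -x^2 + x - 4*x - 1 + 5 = -x^2 - 3*x + 4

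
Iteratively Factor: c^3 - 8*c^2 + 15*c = (c)*(c^2 - 8*c + 15) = c*(c - 5)*(c - 3)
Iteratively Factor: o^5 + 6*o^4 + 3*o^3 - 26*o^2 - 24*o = (o - 2)*(o^4 + 8*o^3 + 19*o^2 + 12*o) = (o - 2)*(o + 3)*(o^3 + 5*o^2 + 4*o) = (o - 2)*(o + 3)*(o + 4)*(o^2 + o) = o*(o - 2)*(o + 3)*(o + 4)*(o + 1)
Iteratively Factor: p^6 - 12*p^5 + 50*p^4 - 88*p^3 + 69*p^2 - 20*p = (p - 5)*(p^5 - 7*p^4 + 15*p^3 - 13*p^2 + 4*p) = (p - 5)*(p - 1)*(p^4 - 6*p^3 + 9*p^2 - 4*p) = (p - 5)*(p - 1)^2*(p^3 - 5*p^2 + 4*p) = (p - 5)*(p - 1)^3*(p^2 - 4*p) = p*(p - 5)*(p - 1)^3*(p - 4)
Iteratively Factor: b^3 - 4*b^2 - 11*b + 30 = (b - 5)*(b^2 + b - 6) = (b - 5)*(b - 2)*(b + 3)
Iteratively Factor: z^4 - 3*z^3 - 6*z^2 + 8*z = (z - 4)*(z^3 + z^2 - 2*z) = z*(z - 4)*(z^2 + z - 2) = z*(z - 4)*(z + 2)*(z - 1)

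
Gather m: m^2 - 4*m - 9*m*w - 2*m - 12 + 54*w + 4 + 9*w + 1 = m^2 + m*(-9*w - 6) + 63*w - 7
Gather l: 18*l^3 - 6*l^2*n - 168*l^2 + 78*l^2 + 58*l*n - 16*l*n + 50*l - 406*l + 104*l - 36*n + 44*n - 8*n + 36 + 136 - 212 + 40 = 18*l^3 + l^2*(-6*n - 90) + l*(42*n - 252)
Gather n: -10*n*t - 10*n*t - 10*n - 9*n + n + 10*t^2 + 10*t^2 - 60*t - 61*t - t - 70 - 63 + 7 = n*(-20*t - 18) + 20*t^2 - 122*t - 126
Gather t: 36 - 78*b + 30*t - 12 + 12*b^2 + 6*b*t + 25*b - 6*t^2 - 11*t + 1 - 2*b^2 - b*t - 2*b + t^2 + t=10*b^2 - 55*b - 5*t^2 + t*(5*b + 20) + 25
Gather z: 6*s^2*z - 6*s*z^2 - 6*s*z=-6*s*z^2 + z*(6*s^2 - 6*s)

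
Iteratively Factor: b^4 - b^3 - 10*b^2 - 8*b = (b + 2)*(b^3 - 3*b^2 - 4*b) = (b + 1)*(b + 2)*(b^2 - 4*b) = (b - 4)*(b + 1)*(b + 2)*(b)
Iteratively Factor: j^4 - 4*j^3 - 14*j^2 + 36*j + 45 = (j - 3)*(j^3 - j^2 - 17*j - 15) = (j - 3)*(j + 1)*(j^2 - 2*j - 15) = (j - 3)*(j + 1)*(j + 3)*(j - 5)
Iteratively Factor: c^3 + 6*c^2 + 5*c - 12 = (c - 1)*(c^2 + 7*c + 12) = (c - 1)*(c + 3)*(c + 4)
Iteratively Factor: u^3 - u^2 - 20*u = (u - 5)*(u^2 + 4*u) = u*(u - 5)*(u + 4)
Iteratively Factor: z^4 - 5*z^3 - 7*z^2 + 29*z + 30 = (z - 5)*(z^3 - 7*z - 6) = (z - 5)*(z + 1)*(z^2 - z - 6) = (z - 5)*(z + 1)*(z + 2)*(z - 3)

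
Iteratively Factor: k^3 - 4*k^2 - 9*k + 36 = (k - 3)*(k^2 - k - 12) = (k - 3)*(k + 3)*(k - 4)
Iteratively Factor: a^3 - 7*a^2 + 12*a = (a - 3)*(a^2 - 4*a) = (a - 4)*(a - 3)*(a)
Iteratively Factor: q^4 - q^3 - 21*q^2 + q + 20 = (q + 1)*(q^3 - 2*q^2 - 19*q + 20) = (q + 1)*(q + 4)*(q^2 - 6*q + 5) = (q - 1)*(q + 1)*(q + 4)*(q - 5)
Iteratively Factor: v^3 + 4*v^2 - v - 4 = (v + 1)*(v^2 + 3*v - 4) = (v + 1)*(v + 4)*(v - 1)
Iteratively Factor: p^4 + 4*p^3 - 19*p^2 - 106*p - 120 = (p + 2)*(p^3 + 2*p^2 - 23*p - 60) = (p + 2)*(p + 3)*(p^2 - p - 20) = (p - 5)*(p + 2)*(p + 3)*(p + 4)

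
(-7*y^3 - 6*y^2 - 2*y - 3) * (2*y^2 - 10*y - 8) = -14*y^5 + 58*y^4 + 112*y^3 + 62*y^2 + 46*y + 24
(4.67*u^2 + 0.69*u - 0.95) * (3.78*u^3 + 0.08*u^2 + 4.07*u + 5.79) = 17.6526*u^5 + 2.9818*u^4 + 15.4711*u^3 + 29.7716*u^2 + 0.1286*u - 5.5005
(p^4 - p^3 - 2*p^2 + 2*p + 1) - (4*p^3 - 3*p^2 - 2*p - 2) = p^4 - 5*p^3 + p^2 + 4*p + 3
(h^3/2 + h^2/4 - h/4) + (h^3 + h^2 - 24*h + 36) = 3*h^3/2 + 5*h^2/4 - 97*h/4 + 36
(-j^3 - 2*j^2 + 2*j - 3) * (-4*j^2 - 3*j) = 4*j^5 + 11*j^4 - 2*j^3 + 6*j^2 + 9*j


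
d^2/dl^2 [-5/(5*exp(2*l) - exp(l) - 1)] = 5*(2*(10*exp(l) - 1)^2*exp(l) + (20*exp(l) - 1)*(-5*exp(2*l) + exp(l) + 1))*exp(l)/(-5*exp(2*l) + exp(l) + 1)^3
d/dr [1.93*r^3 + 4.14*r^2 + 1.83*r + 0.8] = 5.79*r^2 + 8.28*r + 1.83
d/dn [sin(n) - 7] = cos(n)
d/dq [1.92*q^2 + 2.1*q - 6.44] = 3.84*q + 2.1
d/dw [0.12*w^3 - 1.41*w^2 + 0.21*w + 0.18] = 0.36*w^2 - 2.82*w + 0.21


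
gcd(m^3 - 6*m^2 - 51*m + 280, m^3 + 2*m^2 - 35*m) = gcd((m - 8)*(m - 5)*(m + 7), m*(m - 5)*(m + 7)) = m^2 + 2*m - 35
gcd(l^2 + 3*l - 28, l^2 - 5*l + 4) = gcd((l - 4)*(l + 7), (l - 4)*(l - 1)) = l - 4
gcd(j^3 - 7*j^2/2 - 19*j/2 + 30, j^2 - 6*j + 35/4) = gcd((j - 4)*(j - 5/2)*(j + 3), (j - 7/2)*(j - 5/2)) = j - 5/2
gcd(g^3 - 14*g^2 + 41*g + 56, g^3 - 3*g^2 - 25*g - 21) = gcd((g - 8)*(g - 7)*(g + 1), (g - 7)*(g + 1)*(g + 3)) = g^2 - 6*g - 7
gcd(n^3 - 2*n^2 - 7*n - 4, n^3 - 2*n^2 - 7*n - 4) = n^3 - 2*n^2 - 7*n - 4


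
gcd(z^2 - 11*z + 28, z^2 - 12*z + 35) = z - 7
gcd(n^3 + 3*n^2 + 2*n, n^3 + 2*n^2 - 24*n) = n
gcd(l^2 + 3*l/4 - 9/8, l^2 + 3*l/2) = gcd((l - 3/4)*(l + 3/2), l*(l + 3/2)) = l + 3/2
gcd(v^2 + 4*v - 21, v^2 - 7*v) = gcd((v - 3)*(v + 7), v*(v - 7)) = 1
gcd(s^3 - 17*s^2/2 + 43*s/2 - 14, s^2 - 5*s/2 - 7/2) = s - 7/2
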